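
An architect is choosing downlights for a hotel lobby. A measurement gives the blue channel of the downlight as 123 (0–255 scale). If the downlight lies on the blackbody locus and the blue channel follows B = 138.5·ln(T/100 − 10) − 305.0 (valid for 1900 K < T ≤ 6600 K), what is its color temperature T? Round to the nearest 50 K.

3200 K

ln(t − 10) = (123 + 305.0) / 138.5 = 3.0903.
t − 10 = e^3.0903 = 21.983, so t = 31.983.
T = 100·t = 3198 K → 3200 K to the nearest 50 K.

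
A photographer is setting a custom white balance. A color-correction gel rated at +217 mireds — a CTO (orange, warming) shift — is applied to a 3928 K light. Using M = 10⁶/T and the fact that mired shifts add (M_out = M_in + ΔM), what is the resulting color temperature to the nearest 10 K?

2120 K

M_in = 10⁶/3928 = 254.58 mireds.
M_out = 254.58 + (+217) = 471.58 mireds.
T_out = 10⁶/471.58 = 2120.5 K → 2120 K.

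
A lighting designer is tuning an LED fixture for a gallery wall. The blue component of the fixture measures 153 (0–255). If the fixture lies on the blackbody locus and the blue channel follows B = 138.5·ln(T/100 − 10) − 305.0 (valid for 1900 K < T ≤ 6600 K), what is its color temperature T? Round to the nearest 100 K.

3700 K

ln(t − 10) = (153 + 305.0) / 138.5 = 3.3069.
t − 10 = e^3.3069 = 27.299, so t = 37.299.
T = 100·t = 3730 K → 3700 K to the nearest 100 K.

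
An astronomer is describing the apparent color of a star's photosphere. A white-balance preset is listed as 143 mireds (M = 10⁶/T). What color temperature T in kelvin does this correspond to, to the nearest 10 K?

T = 10⁶ / 143 = 6993.01 K → 6990 K.

6990 K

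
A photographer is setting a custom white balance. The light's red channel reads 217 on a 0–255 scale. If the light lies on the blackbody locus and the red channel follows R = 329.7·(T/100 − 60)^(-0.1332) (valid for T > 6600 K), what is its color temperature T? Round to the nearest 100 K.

(t − 60)^(-0.1332) = 217/329.7 = 0.65817.
t − 60 = 0.65817^(1/-0.1332) = 0.65817^(-7.508) = 23.110, so t = 83.110.
T = 100·t = 8311 K → 8300 K to the nearest 100 K.

8300 K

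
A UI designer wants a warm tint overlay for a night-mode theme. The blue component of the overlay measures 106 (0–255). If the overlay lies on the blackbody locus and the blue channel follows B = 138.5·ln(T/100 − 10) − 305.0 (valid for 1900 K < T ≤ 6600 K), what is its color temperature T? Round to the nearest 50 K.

ln(t − 10) = (106 + 305.0) / 138.5 = 2.9675.
t − 10 = e^2.9675 = 19.443, so t = 29.443.
T = 100·t = 2944 K → 2950 K to the nearest 50 K.

2950 K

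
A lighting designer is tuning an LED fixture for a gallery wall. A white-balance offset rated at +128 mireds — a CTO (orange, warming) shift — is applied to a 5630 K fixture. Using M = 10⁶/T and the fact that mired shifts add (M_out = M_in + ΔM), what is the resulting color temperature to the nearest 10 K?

M_in = 10⁶/5630 = 177.62 mireds.
M_out = 177.62 + (+128) = 305.62 mireds.
T_out = 10⁶/305.62 = 3272.0 K → 3270 K.

3270 K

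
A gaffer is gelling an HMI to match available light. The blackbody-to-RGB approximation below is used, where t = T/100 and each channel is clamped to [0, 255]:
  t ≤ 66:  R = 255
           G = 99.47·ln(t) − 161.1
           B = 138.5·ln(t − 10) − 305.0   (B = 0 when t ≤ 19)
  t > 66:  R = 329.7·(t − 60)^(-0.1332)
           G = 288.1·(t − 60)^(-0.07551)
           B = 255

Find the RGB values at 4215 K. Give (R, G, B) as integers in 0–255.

t = 4215/100 = 42.15; the t ≤ 66 branch applies.
R = 255 by definition for t ≤ 66.
G = 99.47·ln 42.15 − 161.1 = 99.47·3.7412 − 161.1 = 211.041.
B = 138.5·ln(42.15 − 10) − 305.0 = 138.5·ln 32.15 − 305.0 = 138.5·3.4704 − 305.0 = 175.652.
Rounded: (255, 211, 176).

(255, 211, 176)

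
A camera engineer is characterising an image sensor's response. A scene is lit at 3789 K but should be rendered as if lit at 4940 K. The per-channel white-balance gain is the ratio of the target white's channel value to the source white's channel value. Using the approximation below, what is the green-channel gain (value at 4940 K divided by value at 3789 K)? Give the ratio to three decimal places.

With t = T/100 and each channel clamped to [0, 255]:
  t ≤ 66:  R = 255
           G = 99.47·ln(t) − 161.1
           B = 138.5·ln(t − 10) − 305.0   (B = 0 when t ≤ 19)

At 3789 K (t = 37.89):
  G = 99.47·ln 37.89 − 161.1 = 99.47·3.6347 − 161.1 = 200.442.
At 4940 K (t = 49.4):
  G = 99.47·ln 49.4 − 161.1 = 99.47·3.9000 − 161.1 = 226.828.
Gain = 226.828 / 200.442 = 1.1316 → 1.132.

1.132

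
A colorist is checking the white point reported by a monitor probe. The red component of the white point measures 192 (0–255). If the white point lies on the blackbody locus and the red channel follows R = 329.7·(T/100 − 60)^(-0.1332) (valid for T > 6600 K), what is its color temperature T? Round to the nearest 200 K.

11800 K

(t − 60)^(-0.1332) = 192/329.7 = 0.58235.
t − 60 = 0.58235^(1/-0.1332) = 0.58235^(-7.508) = 57.929, so t = 117.929.
T = 100·t = 11793 K → 11800 K to the nearest 200 K.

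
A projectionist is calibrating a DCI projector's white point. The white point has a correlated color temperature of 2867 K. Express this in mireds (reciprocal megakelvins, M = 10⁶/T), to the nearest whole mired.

349 mireds

M = 10⁶ / 2867 = 348.797 → 349 mireds.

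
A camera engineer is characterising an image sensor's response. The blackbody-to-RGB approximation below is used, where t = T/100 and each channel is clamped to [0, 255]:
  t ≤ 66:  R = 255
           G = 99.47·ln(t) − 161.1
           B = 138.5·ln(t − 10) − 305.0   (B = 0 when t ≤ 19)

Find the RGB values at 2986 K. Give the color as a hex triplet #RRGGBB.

#FFB16D

t = 2986/100 = 29.86; the t ≤ 66 branch applies.
R = 255 by definition for t ≤ 66.
G = 99.47·ln 29.86 − 161.1 = 99.47·3.3965 − 161.1 = 176.752.
B = 138.5·ln(29.86 − 10) − 305.0 = 138.5·ln 19.86 − 305.0 = 138.5·2.9887 − 305.0 = 108.936.
Rounded: (255, 177, 109).
In hex: #FFB16D.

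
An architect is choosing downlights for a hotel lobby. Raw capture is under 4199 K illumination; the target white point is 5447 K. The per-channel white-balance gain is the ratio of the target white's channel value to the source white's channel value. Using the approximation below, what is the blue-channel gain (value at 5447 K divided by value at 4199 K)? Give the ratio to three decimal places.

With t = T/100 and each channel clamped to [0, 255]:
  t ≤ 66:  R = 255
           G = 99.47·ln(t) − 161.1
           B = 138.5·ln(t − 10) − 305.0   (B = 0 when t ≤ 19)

1.261

At 4199 K (t = 41.99):
  B = 138.5·ln(41.99 − 10) − 305.0 = 138.5·ln 31.99 − 305.0 = 138.5·3.4654 − 305.0 = 174.961.
At 5447 K (t = 54.47):
  B = 138.5·ln(54.47 − 10) − 305.0 = 138.5·ln 44.47 − 305.0 = 138.5·3.7948 − 305.0 = 220.582.
Gain = 220.582 / 174.961 = 1.2607 → 1.261.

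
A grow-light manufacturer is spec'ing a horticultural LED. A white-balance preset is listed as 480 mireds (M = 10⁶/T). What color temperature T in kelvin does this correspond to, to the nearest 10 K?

2080 K

T = 10⁶ / 480 = 2083.33 K → 2080 K.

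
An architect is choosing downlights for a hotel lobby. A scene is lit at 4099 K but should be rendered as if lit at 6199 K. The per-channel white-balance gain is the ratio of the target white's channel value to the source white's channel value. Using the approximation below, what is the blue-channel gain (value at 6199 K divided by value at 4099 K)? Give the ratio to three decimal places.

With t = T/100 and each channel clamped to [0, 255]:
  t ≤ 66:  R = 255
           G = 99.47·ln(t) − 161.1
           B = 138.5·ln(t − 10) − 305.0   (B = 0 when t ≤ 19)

At 4099 K (t = 40.99):
  B = 138.5·ln(40.99 − 10) − 305.0 = 138.5·ln 30.99 − 305.0 = 138.5·3.4337 − 305.0 = 170.563.
At 6199 K (t = 61.99):
  B = 138.5·ln(61.99 − 10) − 305.0 = 138.5·ln 51.99 − 305.0 = 138.5·3.9511 − 305.0 = 242.221.
Gain = 242.221 / 170.563 = 1.4201 → 1.420.

1.420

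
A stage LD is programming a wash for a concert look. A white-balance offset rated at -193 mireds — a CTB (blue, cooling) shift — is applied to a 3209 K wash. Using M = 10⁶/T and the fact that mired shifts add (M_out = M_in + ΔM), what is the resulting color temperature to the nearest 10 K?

M_in = 10⁶/3209 = 311.62 mireds.
M_out = 311.62 + (-193) = 118.62 mireds.
T_out = 10⁶/118.62 = 8430.0 K → 8430 K.

8430 K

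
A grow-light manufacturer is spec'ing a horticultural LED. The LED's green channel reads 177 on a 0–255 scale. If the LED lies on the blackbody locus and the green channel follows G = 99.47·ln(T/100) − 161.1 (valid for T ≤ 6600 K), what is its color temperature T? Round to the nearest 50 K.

3000 K

ln t = (177 + 161.1) / 99.47 = 3.3990.
t = e^3.3990 = 29.935.
T = 100·t = 2993 K → 3000 K to the nearest 50 K.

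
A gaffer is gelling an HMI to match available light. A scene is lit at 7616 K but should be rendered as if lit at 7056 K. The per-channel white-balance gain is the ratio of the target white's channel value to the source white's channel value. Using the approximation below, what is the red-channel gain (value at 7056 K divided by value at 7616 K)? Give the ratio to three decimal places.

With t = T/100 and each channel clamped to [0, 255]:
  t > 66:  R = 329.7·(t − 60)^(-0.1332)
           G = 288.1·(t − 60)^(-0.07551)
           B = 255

At 7616 K (t = 76.16):
  R = 329.7·(76.16 − 60)^(-0.1332) = 329.7·16.16^(-0.1332) = 329.7·0.69030 = 227.591.
At 7056 K (t = 70.56):
  R = 329.7·(70.56 − 60)^(-0.1332) = 329.7·10.56^(-0.1332) = 329.7·0.73055 = 240.861.
Gain = 240.861 / 227.591 = 1.0583 → 1.058.

1.058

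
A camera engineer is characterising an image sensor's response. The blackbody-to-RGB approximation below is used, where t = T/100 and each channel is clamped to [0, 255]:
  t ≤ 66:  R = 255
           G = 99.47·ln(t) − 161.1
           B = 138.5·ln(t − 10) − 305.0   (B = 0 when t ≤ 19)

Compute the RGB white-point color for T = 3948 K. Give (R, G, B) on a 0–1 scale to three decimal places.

(1.000, 0.802, 0.642)

t = 3948/100 = 39.48; the t ≤ 66 branch applies.
R = 255 by definition for t ≤ 66.
G = 99.47·ln 39.48 − 161.1 = 99.47·3.6758 − 161.1 = 204.531.
B = 138.5·ln(39.48 − 10) − 305.0 = 138.5·ln 29.48 − 305.0 = 138.5·3.3837 − 305.0 = 163.644.
Dividing each by 255: (1.0000, 0.8021, 0.6417) → (1.000, 0.802, 0.642).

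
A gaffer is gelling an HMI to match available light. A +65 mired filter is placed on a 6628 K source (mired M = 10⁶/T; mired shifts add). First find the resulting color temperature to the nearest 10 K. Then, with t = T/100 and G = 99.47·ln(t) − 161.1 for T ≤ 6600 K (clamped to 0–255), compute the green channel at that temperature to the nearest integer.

M_in = 10⁶/6628 = 150.88; M_out = 150.88 + (+65) = 215.88.
T_out = 10⁶/215.88 = 4632.3 K → 4630 K; t = 46.3.
G = 99.47·ln 46.3 − 161.1 = 99.47·3.8351 − 161.1 = 220.382.
Rounded: 220.

220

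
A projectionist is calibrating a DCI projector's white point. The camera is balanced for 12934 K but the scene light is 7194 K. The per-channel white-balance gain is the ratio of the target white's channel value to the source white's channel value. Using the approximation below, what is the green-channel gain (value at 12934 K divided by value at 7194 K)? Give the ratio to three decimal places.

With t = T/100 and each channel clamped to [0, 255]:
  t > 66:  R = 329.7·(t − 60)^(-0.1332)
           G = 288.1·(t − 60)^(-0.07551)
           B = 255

0.876

At 7194 K (t = 71.94):
  G = 288.1·(71.94 − 60)^(-0.07551) = 288.1·11.94^(-0.07551) = 288.1·0.82923 = 238.901.
At 12934 K (t = 129.34):
  G = 288.1·(129.34 − 60)^(-0.07551) = 288.1·69.34^(-0.07551) = 288.1·0.72608 = 209.185.
Gain = 209.185 / 238.901 = 0.8756 → 0.876.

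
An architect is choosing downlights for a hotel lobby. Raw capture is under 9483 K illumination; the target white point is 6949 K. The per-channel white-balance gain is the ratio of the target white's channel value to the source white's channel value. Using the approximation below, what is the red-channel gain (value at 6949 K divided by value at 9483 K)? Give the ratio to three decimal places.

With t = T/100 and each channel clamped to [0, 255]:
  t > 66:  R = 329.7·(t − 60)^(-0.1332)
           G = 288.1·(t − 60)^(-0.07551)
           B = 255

1.189

At 9483 K (t = 94.83):
  R = 329.7·(94.83 − 60)^(-0.1332) = 329.7·34.83^(-0.1332) = 329.7·0.62318 = 205.462.
At 6949 K (t = 69.49):
  R = 329.7·(69.49 − 60)^(-0.1332) = 329.7·9.49^(-0.1332) = 329.7·0.74102 = 244.313.
Gain = 244.313 / 205.462 = 1.1891 → 1.189.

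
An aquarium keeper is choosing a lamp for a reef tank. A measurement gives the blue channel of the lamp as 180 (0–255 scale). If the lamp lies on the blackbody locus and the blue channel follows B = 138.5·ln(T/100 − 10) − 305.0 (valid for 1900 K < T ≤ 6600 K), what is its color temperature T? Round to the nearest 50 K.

4300 K

ln(t − 10) = (180 + 305.0) / 138.5 = 3.5018.
t − 10 = e^3.5018 = 33.175, so t = 43.175.
T = 100·t = 4318 K → 4300 K to the nearest 50 K.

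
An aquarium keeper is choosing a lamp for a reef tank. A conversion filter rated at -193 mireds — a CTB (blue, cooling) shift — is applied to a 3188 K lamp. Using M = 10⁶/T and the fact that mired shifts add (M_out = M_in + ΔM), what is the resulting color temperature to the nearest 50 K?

M_in = 10⁶/3188 = 313.68 mireds.
M_out = 313.68 + (-193) = 120.68 mireds.
T_out = 10⁶/120.68 = 8286.6 K → 8300 K.

8300 K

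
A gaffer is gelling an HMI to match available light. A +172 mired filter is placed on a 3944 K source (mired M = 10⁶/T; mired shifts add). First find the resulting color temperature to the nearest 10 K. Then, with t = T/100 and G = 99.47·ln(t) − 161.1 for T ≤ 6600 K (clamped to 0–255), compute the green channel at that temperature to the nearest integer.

153

M_in = 10⁶/3944 = 253.55; M_out = 253.55 + (+172) = 425.55.
T_out = 10⁶/425.55 = 2349.9 K → 2350 K; t = 23.5.
G = 99.47·ln 23.5 − 161.1 = 99.47·3.1570 − 161.1 = 152.927.
Rounded: 153.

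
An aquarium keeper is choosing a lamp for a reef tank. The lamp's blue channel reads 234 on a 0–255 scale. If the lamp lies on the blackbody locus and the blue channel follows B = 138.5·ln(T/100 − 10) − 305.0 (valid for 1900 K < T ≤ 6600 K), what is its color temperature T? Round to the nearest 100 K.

5900 K

ln(t − 10) = (234 + 305.0) / 138.5 = 3.8917.
t − 10 = e^3.8917 = 48.994, so t = 58.994.
T = 100·t = 5899 K → 5900 K to the nearest 100 K.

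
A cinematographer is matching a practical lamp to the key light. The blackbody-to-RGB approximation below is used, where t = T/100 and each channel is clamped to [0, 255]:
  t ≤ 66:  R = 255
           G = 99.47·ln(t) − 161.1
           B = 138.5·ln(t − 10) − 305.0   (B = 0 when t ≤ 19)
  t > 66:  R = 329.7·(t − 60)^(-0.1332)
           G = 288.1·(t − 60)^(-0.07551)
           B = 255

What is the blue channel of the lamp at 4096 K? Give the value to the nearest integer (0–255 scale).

170

t = 4096/100 = 40.96; the t ≤ 66 branch applies.
B = 138.5·ln(40.96 − 10) − 305.0 = 138.5·ln 30.96 − 305.0 = 138.5·3.4327 − 305.0 = 170.428.
Rounded: 170.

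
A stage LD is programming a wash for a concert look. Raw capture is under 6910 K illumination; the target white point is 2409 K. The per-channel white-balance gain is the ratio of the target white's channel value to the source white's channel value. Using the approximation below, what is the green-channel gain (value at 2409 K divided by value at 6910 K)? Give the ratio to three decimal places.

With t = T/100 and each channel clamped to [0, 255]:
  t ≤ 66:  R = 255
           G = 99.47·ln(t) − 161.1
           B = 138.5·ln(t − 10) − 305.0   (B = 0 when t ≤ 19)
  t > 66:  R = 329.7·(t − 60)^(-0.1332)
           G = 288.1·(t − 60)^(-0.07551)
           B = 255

At 6910 K (t = 69.1):
  G = 288.1·(69.1 − 60)^(-0.07551) = 288.1·9.1^(-0.07551) = 288.1·0.84641 = 243.852.
At 2409 K (t = 24.09):
  G = 99.47·ln 24.09 − 161.1 = 99.47·3.1818 − 161.1 = 155.393.
Gain = 155.393 / 243.852 = 0.6372 → 0.637.

0.637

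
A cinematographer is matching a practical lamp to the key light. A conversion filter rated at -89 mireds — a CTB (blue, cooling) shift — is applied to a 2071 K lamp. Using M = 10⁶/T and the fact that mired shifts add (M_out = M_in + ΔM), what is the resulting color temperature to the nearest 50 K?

M_in = 10⁶/2071 = 482.86 mireds.
M_out = 482.86 + (-89) = 393.86 mireds.
T_out = 10⁶/393.86 = 2539.0 K → 2550 K.

2550 K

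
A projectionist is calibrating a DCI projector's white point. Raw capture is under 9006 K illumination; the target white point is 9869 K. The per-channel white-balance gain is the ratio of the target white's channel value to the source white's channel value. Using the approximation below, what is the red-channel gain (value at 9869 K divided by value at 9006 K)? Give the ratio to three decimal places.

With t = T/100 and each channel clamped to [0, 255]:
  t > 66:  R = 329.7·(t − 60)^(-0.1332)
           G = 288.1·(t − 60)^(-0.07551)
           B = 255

0.967

At 9006 K (t = 90.06):
  R = 329.7·(90.06 − 60)^(-0.1332) = 329.7·30.06^(-0.1332) = 329.7·0.63552 = 209.532.
At 9869 K (t = 98.69):
  R = 329.7·(98.69 − 60)^(-0.1332) = 329.7·38.69^(-0.1332) = 329.7·0.61451 = 202.605.
Gain = 202.605 / 209.532 = 0.9669 → 0.967.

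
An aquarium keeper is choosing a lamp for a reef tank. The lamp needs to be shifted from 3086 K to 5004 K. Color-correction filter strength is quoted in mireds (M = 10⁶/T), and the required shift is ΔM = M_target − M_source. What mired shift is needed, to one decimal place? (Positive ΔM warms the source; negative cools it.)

-124.2 mireds

M_source = 10⁶/3086 = 324.044; M_target = 10⁶/5004 = 199.840.
ΔM = 199.840 − 324.044 = -124.204 → -124.2 mireds, a cooling shift.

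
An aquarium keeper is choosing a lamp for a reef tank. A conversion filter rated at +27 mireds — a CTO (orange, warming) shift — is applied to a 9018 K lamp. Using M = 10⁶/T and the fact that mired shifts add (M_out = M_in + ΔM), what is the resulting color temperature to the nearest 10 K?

7250 K

M_in = 10⁶/9018 = 110.89 mireds.
M_out = 110.89 + (+27) = 137.89 mireds.
T_out = 10⁶/137.89 = 7252.2 K → 7250 K.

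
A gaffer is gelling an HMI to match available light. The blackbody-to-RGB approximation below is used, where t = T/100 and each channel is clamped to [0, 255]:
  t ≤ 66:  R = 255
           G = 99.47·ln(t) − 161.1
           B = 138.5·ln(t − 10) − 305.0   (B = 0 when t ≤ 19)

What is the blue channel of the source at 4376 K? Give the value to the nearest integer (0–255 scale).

t = 4376/100 = 43.76; the t ≤ 66 branch applies.
B = 138.5·ln(43.76 − 10) − 305.0 = 138.5·ln 33.76 − 305.0 = 138.5·3.5193 − 305.0 = 182.420.
Rounded: 182.

182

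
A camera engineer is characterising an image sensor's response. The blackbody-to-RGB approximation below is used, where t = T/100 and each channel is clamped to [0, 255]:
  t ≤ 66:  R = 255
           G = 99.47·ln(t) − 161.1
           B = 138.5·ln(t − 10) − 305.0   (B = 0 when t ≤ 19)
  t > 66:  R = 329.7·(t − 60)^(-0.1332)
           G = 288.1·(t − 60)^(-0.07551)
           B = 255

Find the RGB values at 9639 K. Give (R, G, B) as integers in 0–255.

t = 9639/100 = 96.39; the t > 66 branch applies.
R = 329.7·(96.39 − 60)^(-0.1332) = 329.7·36.39^(-0.1332) = 329.7·0.61955 = 204.266.
G = 288.1·(96.39 − 60)^(-0.07551) = 288.1·36.39^(-0.07551) = 288.1·0.76231 = 219.621.
B = 255 by definition for t > 66.
Rounded: (204, 220, 255).

(204, 220, 255)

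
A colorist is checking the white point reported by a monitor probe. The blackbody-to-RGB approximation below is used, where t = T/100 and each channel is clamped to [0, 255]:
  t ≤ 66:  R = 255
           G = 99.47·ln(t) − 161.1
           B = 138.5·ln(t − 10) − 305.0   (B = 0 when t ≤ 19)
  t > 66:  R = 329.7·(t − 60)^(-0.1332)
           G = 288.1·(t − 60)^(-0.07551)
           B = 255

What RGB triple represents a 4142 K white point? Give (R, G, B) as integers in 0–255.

(255, 209, 172)

t = 4142/100 = 41.42; the t ≤ 66 branch applies.
R = 255 by definition for t ≤ 66.
G = 99.47·ln 41.42 − 161.1 = 99.47·3.7238 − 161.1 = 209.303.
B = 138.5·ln(41.42 − 10) − 305.0 = 138.5·ln 31.42 − 305.0 = 138.5·3.4474 − 305.0 = 172.471.
Rounded: (255, 209, 172).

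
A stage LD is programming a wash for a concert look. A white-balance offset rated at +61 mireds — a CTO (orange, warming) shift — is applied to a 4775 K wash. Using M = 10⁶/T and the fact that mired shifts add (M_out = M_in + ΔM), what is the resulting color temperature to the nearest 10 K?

3700 K

M_in = 10⁶/4775 = 209.42 mireds.
M_out = 209.42 + (+61) = 270.42 mireds.
T_out = 10⁶/270.42 = 3697.9 K → 3700 K.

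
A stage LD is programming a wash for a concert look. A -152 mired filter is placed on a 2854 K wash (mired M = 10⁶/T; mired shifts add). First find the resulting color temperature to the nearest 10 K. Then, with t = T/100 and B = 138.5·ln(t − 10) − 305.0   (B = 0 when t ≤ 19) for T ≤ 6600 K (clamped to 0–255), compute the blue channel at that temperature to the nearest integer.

M_in = 10⁶/2854 = 350.39; M_out = 350.39 + (-152) = 198.39.
T_out = 10⁶/198.39 = 5040.7 K → 5040 K; t = 50.4.
B = 138.5·ln(50.4 − 10) − 305.0 = 138.5·ln 40.4 − 305.0 = 138.5·3.6988 − 305.0 = 207.288.
Rounded: 207.

207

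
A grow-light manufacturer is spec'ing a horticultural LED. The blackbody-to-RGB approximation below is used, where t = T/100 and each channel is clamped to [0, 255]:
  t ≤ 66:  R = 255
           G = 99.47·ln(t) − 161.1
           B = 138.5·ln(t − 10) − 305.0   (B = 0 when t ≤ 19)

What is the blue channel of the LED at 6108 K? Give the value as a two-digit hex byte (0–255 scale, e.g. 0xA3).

0xF0

t = 6108/100 = 61.08; the t ≤ 66 branch applies.
B = 138.5·ln(61.08 − 10) − 305.0 = 138.5·ln 51.08 − 305.0 = 138.5·3.9334 − 305.0 = 239.775.
Rounded: 240; in hex, 0xF0.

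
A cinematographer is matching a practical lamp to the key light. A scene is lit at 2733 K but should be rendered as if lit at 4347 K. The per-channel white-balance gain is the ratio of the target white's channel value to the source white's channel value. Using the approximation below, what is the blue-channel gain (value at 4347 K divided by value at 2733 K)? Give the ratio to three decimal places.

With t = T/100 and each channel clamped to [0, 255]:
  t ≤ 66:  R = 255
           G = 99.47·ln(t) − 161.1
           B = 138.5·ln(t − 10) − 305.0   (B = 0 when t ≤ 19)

2.012

At 2733 K (t = 27.33):
  B = 138.5·ln(27.33 − 10) − 305.0 = 138.5·ln 17.33 − 305.0 = 138.5·2.8524 − 305.0 = 90.063.
At 4347 K (t = 43.47):
  B = 138.5·ln(43.47 − 10) − 305.0 = 138.5·ln 33.47 − 305.0 = 138.5·3.5106 − 305.0 = 181.225.
Gain = 181.225 / 90.063 = 2.0122 → 2.012.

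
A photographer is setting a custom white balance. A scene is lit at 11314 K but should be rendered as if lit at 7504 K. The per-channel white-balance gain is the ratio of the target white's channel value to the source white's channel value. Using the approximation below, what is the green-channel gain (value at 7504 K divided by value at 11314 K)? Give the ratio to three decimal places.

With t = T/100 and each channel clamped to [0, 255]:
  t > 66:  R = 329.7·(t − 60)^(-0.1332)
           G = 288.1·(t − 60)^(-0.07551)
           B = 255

1.100

At 11314 K (t = 113.14):
  G = 288.1·(113.14 − 60)^(-0.07551) = 288.1·53.14^(-0.07551) = 288.1·0.74082 = 213.431.
At 7504 K (t = 75.04):
  G = 288.1·(75.04 − 60)^(-0.07551) = 288.1·15.04^(-0.07551) = 288.1·0.81490 = 234.774.
Gain = 234.774 / 213.431 = 1.1000 → 1.100.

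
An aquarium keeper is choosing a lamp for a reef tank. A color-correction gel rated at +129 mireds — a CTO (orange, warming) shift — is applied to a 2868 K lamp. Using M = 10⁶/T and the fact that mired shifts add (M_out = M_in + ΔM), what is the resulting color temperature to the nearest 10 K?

M_in = 10⁶/2868 = 348.68 mireds.
M_out = 348.68 + (+129) = 477.68 mireds.
T_out = 10⁶/477.68 = 2093.5 K → 2090 K.

2090 K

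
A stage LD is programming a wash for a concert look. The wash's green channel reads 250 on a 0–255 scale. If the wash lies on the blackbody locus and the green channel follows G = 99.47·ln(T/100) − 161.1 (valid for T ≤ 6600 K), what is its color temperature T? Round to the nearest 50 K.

ln t = (250 + 161.1) / 99.47 = 4.1329.
t = e^4.1329 = 62.359.
T = 100·t = 6236 K → 6250 K to the nearest 50 K.

6250 K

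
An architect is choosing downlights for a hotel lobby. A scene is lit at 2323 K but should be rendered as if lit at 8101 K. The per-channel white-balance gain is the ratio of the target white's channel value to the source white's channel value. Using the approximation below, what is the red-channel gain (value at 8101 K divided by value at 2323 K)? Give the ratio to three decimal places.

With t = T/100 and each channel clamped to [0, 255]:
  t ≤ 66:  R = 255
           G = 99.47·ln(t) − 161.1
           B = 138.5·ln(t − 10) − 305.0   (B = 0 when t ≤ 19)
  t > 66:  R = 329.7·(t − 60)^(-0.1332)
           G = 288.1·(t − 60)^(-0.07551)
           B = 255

At 2323 K (t = 23.23):
  R = 255 by definition for t ≤ 66.
At 8101 K (t = 81.01):
  R = 329.7·(81.01 − 60)^(-0.1332) = 329.7·21.01^(-0.1332) = 329.7·0.66658 = 219.772.
Gain = 219.772 / 255.000 = 0.8618 → 0.862.

0.862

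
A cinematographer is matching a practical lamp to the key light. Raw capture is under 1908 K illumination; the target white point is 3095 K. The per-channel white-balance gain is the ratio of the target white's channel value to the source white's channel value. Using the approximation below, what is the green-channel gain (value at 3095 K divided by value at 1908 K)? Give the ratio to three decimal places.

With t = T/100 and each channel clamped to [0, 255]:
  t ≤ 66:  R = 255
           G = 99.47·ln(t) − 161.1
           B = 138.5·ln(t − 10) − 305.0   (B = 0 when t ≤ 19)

1.364

At 1908 K (t = 19.08):
  G = 99.47·ln 19.08 − 161.1 = 99.47·2.9486 − 161.1 = 132.201.
At 3095 K (t = 30.95):
  G = 99.47·ln 30.95 − 161.1 = 99.47·3.4324 − 161.1 = 180.318.
Gain = 180.318 / 132.201 = 1.3640 → 1.364.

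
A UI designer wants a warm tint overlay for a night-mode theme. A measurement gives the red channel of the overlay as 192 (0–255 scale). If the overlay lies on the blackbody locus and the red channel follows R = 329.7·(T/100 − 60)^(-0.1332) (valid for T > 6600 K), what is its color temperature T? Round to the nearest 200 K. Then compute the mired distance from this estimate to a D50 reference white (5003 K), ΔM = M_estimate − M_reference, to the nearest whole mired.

-115 mireds

(t − 60)^(-0.1332) = 192/329.7 = 0.58235.
t − 60 = 0.58235^(1/-0.1332) = 0.58235^(-7.508) = 57.929, so t = 117.929.
T = 100·t = 11793 K → 11800 K to the nearest 200 K.
M_estimate = 10⁶/11800 = 84.75; M_reference = 10⁶/5003 = 199.88.
ΔM = 84.75 − 199.88 = -115.13 → -115 mireds.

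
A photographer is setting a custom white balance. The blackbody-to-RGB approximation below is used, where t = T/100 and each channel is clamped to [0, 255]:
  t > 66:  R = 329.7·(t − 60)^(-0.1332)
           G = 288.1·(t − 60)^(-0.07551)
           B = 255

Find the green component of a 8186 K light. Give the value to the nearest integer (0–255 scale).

228

t = 8186/100 = 81.86; the t > 66 branch applies.
G = 288.1·(81.86 − 60)^(-0.07551) = 288.1·21.86^(-0.07551) = 288.1·0.79221 = 228.237.
Rounded: 228.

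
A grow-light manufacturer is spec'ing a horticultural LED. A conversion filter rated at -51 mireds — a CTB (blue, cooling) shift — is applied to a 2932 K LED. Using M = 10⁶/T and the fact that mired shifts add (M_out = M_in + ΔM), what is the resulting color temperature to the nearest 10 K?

3450 K

M_in = 10⁶/2932 = 341.06 mireds.
M_out = 341.06 + (-51) = 290.06 mireds.
T_out = 10⁶/290.06 = 3447.5 K → 3450 K.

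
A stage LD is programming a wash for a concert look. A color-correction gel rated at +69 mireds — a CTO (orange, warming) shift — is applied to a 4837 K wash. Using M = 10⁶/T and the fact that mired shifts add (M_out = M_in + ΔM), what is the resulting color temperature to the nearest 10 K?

M_in = 10⁶/4837 = 206.74 mireds.
M_out = 206.74 + (+69) = 275.74 mireds.
T_out = 10⁶/275.74 = 3626.6 K → 3630 K.

3630 K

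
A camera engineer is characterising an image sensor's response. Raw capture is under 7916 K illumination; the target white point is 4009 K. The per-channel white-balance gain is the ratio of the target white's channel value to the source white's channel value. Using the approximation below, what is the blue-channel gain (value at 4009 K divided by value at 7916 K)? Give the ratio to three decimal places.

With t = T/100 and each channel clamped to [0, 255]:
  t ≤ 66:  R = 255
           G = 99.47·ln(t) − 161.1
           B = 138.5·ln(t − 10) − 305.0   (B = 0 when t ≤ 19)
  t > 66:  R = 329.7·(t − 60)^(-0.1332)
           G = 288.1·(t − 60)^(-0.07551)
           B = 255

0.653

At 7916 K (t = 79.16):
  B = 255 by definition for t > 66.
At 4009 K (t = 40.09):
  B = 138.5·ln(40.09 − 10) − 305.0 = 138.5·ln 30.09 − 305.0 = 138.5·3.4042 − 305.0 = 166.481.
Gain = 166.481 / 255.000 = 0.6529 → 0.653.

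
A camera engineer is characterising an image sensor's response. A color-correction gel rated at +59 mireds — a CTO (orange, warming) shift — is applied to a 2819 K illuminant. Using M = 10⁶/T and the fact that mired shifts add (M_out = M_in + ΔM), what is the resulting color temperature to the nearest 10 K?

2420 K

M_in = 10⁶/2819 = 354.74 mireds.
M_out = 354.74 + (+59) = 413.74 mireds.
T_out = 10⁶/413.74 = 2417.0 K → 2420 K.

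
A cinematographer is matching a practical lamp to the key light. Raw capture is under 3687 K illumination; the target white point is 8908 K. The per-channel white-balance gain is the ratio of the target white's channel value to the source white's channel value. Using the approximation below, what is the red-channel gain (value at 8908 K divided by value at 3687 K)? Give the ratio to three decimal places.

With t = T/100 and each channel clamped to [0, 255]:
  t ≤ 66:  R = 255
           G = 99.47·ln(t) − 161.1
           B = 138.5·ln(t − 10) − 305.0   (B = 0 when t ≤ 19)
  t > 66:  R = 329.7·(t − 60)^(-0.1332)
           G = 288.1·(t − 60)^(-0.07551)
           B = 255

0.825

At 3687 K (t = 36.87):
  R = 255 by definition for t ≤ 66.
At 8908 K (t = 89.08):
  R = 329.7·(89.08 − 60)^(-0.1332) = 329.7·29.08^(-0.1332) = 329.7·0.63834 = 210.459.
Gain = 210.459 / 255.000 = 0.8253 → 0.825.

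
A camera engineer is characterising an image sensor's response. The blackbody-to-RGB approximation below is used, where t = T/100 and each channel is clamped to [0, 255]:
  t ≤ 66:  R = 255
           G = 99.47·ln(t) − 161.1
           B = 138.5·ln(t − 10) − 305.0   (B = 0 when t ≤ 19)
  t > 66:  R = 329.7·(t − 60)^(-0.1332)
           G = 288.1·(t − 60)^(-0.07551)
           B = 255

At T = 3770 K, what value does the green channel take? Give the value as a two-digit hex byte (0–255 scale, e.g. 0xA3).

0xC8

t = 3770/100 = 37.7; the t ≤ 66 branch applies.
G = 99.47·ln 37.7 − 161.1 = 99.47·3.6297 − 161.1 = 199.942.
Rounded: 200; in hex, 0xC8.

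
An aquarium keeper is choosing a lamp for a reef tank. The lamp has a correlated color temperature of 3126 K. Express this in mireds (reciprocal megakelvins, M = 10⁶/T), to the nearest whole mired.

320 mireds

M = 10⁶ / 3126 = 319.898 → 320 mireds.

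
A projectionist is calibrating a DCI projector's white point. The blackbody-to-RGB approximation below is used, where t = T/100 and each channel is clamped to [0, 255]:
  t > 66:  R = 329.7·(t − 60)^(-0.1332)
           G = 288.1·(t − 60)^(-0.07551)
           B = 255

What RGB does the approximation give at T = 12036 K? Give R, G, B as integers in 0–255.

t = 12036/100 = 120.36; the t > 66 branch applies.
R = 329.7·(120.36 − 60)^(-0.1332) = 329.7·60.36^(-0.1332) = 329.7·0.57917 = 190.952.
G = 288.1·(120.36 − 60)^(-0.07551) = 288.1·60.36^(-0.07551) = 288.1·0.73373 = 211.387.
B = 255 by definition for t > 66.
Rounded: (191, 211, 255).

R=191, G=211, B=255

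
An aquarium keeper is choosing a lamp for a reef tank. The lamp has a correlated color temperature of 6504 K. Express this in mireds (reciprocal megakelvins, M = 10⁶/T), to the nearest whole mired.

M = 10⁶ / 6504 = 153.752 → 154 mireds.

154 mireds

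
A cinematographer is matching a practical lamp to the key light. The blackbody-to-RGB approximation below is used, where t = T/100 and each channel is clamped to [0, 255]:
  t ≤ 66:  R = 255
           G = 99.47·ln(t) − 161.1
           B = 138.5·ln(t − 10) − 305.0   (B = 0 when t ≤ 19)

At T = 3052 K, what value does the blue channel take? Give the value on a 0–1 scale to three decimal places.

t = 3052/100 = 30.52; the t ≤ 66 branch applies.
B = 138.5·ln(30.52 − 10) − 305.0 = 138.5·ln 20.52 − 305.0 = 138.5·3.0214 − 305.0 = 113.464.
On a 0–1 scale: 113.464/255 = 0.4450 → 0.445.

0.445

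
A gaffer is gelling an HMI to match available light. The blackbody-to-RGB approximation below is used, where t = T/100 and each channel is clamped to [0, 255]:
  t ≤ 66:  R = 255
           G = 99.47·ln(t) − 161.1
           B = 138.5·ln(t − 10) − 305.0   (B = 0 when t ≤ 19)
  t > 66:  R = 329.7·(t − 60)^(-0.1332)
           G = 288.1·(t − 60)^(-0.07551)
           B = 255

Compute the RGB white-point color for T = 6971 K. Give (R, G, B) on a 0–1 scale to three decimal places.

t = 6971/100 = 69.71; the t > 66 branch applies.
R = 329.7·(69.71 − 60)^(-0.1332) = 329.7·9.71^(-0.1332) = 329.7·0.73876 = 243.569.
G = 288.1·(69.71 − 60)^(-0.07551) = 288.1·9.71^(-0.07551) = 288.1·0.84228 = 242.660.
B = 255 by definition for t > 66.
Dividing each by 255: (0.9552, 0.9516, 1.0000) → (0.955, 0.952, 1.000).

(0.955, 0.952, 1.000)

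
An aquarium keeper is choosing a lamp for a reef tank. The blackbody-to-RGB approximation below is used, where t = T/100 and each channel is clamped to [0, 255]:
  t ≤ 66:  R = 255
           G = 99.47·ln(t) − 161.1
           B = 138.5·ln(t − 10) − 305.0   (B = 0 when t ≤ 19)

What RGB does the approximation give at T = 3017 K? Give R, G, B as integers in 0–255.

t = 3017/100 = 30.17; the t ≤ 66 branch applies.
R = 255 by definition for t ≤ 66.
G = 99.47·ln 30.17 − 161.1 = 99.47·3.4068 − 161.1 = 177.779.
B = 138.5·ln(30.17 − 10) − 305.0 = 138.5·ln 20.17 − 305.0 = 138.5·3.0042 − 305.0 = 111.081.
Rounded: (255, 178, 111).

R=255, G=178, B=111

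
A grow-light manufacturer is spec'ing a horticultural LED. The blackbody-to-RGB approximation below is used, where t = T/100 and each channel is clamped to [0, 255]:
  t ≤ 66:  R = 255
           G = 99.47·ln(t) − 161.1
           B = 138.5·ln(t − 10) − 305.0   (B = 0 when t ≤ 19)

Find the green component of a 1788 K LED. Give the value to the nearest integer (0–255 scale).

t = 1788/100 = 17.88; the t ≤ 66 branch applies.
G = 99.47·ln 17.88 − 161.1 = 99.47·2.8837 − 161.1 = 125.740.
Rounded: 126.

126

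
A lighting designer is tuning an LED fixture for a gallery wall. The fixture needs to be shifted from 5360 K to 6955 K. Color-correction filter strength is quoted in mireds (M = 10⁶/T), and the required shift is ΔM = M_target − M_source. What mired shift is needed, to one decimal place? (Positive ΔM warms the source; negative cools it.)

M_source = 10⁶/5360 = 186.567; M_target = 10⁶/6955 = 143.781.
ΔM = 143.781 − 186.567 = -42.786 → -42.8 mireds, a cooling shift.

-42.8 mireds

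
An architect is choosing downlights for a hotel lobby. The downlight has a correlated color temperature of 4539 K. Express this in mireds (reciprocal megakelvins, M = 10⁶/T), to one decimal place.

M = 10⁶ / 4539 = 220.313 → 220.3 mireds.

220.3 mireds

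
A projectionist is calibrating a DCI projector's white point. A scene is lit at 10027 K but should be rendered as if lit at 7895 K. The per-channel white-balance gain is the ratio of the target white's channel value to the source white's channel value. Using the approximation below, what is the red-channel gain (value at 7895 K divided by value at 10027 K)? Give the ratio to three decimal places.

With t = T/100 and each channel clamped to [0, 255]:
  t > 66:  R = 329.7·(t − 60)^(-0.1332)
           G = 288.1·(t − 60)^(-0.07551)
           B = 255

1.106

At 10027 K (t = 100.27):
  R = 329.7·(100.27 − 60)^(-0.1332) = 329.7·40.27^(-0.1332) = 329.7·0.61125 = 201.528.
At 7895 K (t = 78.95):
  R = 329.7·(78.95 − 60)^(-0.1332) = 329.7·18.95^(-0.1332) = 329.7·0.67581 = 222.813.
Gain = 222.813 / 201.528 = 1.1056 → 1.106.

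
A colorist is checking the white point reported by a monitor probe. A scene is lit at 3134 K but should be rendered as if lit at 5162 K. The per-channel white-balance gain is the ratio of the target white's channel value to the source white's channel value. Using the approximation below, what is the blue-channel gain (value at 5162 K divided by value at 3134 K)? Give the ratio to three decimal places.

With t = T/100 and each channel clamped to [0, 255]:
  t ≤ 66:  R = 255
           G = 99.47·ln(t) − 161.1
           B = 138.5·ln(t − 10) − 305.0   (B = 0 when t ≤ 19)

At 3134 K (t = 31.34):
  B = 138.5·ln(31.34 − 10) − 305.0 = 138.5·ln 21.34 − 305.0 = 138.5·3.0606 − 305.0 = 118.891.
At 5162 K (t = 51.62):
  B = 138.5·ln(51.62 − 10) − 305.0 = 138.5·ln 41.62 − 305.0 = 138.5·3.7286 − 305.0 = 211.408.
Gain = 211.408 / 118.891 = 1.7782 → 1.778.

1.778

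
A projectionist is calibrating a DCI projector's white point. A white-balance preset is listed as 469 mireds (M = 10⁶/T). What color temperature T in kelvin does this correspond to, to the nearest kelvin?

2132 K

T = 10⁶ / 469 = 2132.20 K → 2132 K.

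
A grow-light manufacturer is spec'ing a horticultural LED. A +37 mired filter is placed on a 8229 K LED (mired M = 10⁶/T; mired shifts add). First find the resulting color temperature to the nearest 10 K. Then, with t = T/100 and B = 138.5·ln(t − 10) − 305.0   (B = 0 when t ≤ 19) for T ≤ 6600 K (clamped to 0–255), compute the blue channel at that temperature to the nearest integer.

245

M_in = 10⁶/8229 = 121.52; M_out = 121.52 + (+37) = 158.52.
T_out = 10⁶/158.52 = 6308.3 K → 6310 K; t = 63.1.
B = 138.5·ln(63.1 − 10) − 305.0 = 138.5·ln 53.1 − 305.0 = 138.5·3.9722 − 305.0 = 245.147.
Rounded: 245.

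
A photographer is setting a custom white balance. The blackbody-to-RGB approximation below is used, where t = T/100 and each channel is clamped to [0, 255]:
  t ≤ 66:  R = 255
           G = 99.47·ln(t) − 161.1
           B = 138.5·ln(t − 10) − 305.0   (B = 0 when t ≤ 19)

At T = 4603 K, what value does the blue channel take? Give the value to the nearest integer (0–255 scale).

t = 4603/100 = 46.03; the t ≤ 66 branch applies.
B = 138.5·ln(46.03 − 10) − 305.0 = 138.5·ln 36.03 − 305.0 = 138.5·3.5844 − 305.0 = 191.433.
Rounded: 191.

191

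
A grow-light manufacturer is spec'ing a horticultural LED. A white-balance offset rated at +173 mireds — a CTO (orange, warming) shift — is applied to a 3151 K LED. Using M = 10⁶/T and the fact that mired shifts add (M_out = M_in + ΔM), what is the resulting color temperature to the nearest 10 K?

M_in = 10⁶/3151 = 317.36 mireds.
M_out = 317.36 + (+173) = 490.36 mireds.
T_out = 10⁶/490.36 = 2039.3 K → 2040 K.

2040 K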